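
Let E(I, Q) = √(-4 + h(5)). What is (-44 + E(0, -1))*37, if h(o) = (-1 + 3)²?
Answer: -1628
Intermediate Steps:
h(o) = 4 (h(o) = 2² = 4)
E(I, Q) = 0 (E(I, Q) = √(-4 + 4) = √0 = 0)
(-44 + E(0, -1))*37 = (-44 + 0)*37 = -44*37 = -1628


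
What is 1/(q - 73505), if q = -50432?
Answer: -1/123937 ≈ -8.0686e-6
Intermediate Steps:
1/(q - 73505) = 1/(-50432 - 73505) = 1/(-123937) = -1/123937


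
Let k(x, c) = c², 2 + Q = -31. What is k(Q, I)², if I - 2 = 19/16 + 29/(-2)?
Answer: 1073283121/65536 ≈ 16377.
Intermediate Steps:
Q = -33 (Q = -2 - 31 = -33)
I = -181/16 (I = 2 + (19/16 + 29/(-2)) = 2 + (19*(1/16) + 29*(-½)) = 2 + (19/16 - 29/2) = 2 - 213/16 = -181/16 ≈ -11.313)
k(Q, I)² = ((-181/16)²)² = (32761/256)² = 1073283121/65536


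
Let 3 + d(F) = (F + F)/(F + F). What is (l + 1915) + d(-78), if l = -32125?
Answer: -30212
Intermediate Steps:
d(F) = -2 (d(F) = -3 + (F + F)/(F + F) = -3 + (2*F)/((2*F)) = -3 + (2*F)*(1/(2*F)) = -3 + 1 = -2)
(l + 1915) + d(-78) = (-32125 + 1915) - 2 = -30210 - 2 = -30212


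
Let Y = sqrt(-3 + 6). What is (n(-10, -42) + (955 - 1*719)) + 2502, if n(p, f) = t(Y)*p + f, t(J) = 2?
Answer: 2676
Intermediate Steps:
Y = sqrt(3) ≈ 1.7320
n(p, f) = f + 2*p (n(p, f) = 2*p + f = f + 2*p)
(n(-10, -42) + (955 - 1*719)) + 2502 = ((-42 + 2*(-10)) + (955 - 1*719)) + 2502 = ((-42 - 20) + (955 - 719)) + 2502 = (-62 + 236) + 2502 = 174 + 2502 = 2676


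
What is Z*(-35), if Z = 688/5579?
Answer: -3440/797 ≈ -4.3162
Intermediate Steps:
Z = 688/5579 (Z = 688*(1/5579) = 688/5579 ≈ 0.12332)
Z*(-35) = (688/5579)*(-35) = -3440/797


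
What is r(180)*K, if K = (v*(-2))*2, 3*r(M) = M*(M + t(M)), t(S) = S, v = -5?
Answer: 432000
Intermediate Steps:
r(M) = 2*M²/3 (r(M) = (M*(M + M))/3 = (M*(2*M))/3 = (2*M²)/3 = 2*M²/3)
K = 20 (K = -5*(-2)*2 = 10*2 = 20)
r(180)*K = ((⅔)*180²)*20 = ((⅔)*32400)*20 = 21600*20 = 432000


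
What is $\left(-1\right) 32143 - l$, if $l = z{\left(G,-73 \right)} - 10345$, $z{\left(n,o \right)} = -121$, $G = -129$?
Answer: $-21677$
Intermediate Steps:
$l = -10466$ ($l = -121 - 10345 = -10466$)
$\left(-1\right) 32143 - l = \left(-1\right) 32143 - -10466 = -32143 + 10466 = -21677$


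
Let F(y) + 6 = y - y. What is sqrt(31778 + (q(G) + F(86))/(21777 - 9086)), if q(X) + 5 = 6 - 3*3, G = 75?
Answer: 2*sqrt(532924986)/259 ≈ 178.26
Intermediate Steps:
F(y) = -6 (F(y) = -6 + (y - y) = -6 + 0 = -6)
q(X) = -8 (q(X) = -5 + (6 - 3*3) = -5 + (6 - 9) = -5 - 3 = -8)
sqrt(31778 + (q(G) + F(86))/(21777 - 9086)) = sqrt(31778 + (-8 - 6)/(21777 - 9086)) = sqrt(31778 - 14/12691) = sqrt(31778 - 14*1/12691) = sqrt(31778 - 2/1813) = sqrt(57613512/1813) = 2*sqrt(532924986)/259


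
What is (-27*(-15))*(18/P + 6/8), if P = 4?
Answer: 8505/4 ≈ 2126.3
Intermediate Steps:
(-27*(-15))*(18/P + 6/8) = (-27*(-15))*(18/4 + 6/8) = 405*(18*(¼) + 6*(⅛)) = 405*(9/2 + ¾) = 405*(21/4) = 8505/4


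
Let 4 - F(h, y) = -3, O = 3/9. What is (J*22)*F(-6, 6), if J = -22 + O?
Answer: -10010/3 ≈ -3336.7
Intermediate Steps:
O = 1/3 (O = 3*(1/9) = 1/3 ≈ 0.33333)
F(h, y) = 7 (F(h, y) = 4 - 1*(-3) = 4 + 3 = 7)
J = -65/3 (J = -22 + 1/3 = -65/3 ≈ -21.667)
(J*22)*F(-6, 6) = -65/3*22*7 = -1430/3*7 = -10010/3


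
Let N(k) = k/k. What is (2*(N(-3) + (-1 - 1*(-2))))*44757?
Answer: 179028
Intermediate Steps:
N(k) = 1
(2*(N(-3) + (-1 - 1*(-2))))*44757 = (2*(1 + (-1 - 1*(-2))))*44757 = (2*(1 + (-1 + 2)))*44757 = (2*(1 + 1))*44757 = (2*2)*44757 = 4*44757 = 179028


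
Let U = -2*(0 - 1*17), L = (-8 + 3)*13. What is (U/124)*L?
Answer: -1105/62 ≈ -17.823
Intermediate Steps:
L = -65 (L = -5*13 = -65)
U = 34 (U = -2*(0 - 17) = -2*(-17) = 34)
(U/124)*L = (34/124)*(-65) = (34*(1/124))*(-65) = (17/62)*(-65) = -1105/62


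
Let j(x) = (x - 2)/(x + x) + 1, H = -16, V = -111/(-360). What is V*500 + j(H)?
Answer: 7475/48 ≈ 155.73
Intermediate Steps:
V = 37/120 (V = -111*(-1/360) = 37/120 ≈ 0.30833)
j(x) = 1 + (-2 + x)/(2*x) (j(x) = (-2 + x)/((2*x)) + 1 = (-2 + x)*(1/(2*x)) + 1 = (-2 + x)/(2*x) + 1 = 1 + (-2 + x)/(2*x))
V*500 + j(H) = (37/120)*500 + (3/2 - 1/(-16)) = 925/6 + (3/2 - 1*(-1/16)) = 925/6 + (3/2 + 1/16) = 925/6 + 25/16 = 7475/48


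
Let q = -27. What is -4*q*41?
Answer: 4428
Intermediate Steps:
-4*q*41 = -4*(-27)*41 = 108*41 = 4428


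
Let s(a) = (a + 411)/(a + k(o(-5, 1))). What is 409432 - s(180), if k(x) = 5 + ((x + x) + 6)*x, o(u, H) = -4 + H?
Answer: 75744329/185 ≈ 4.0943e+5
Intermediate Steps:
k(x) = 5 + x*(6 + 2*x) (k(x) = 5 + (2*x + 6)*x = 5 + (6 + 2*x)*x = 5 + x*(6 + 2*x))
s(a) = (411 + a)/(5 + a) (s(a) = (a + 411)/(a + (5 + 2*(-4 + 1)² + 6*(-4 + 1))) = (411 + a)/(a + (5 + 2*(-3)² + 6*(-3))) = (411 + a)/(a + (5 + 2*9 - 18)) = (411 + a)/(a + (5 + 18 - 18)) = (411 + a)/(a + 5) = (411 + a)/(5 + a))
409432 - s(180) = 409432 - (411 + 180)/(5 + 180) = 409432 - 591/185 = 75744329/185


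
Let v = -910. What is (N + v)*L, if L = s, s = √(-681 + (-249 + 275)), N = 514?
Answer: -396*I*√655 ≈ -10135.0*I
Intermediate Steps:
s = I*√655 (s = √(-681 + 26) = √(-655) = I*√655 ≈ 25.593*I)
L = I*√655 ≈ 25.593*I
(N + v)*L = (514 - 910)*(I*√655) = -396*I*√655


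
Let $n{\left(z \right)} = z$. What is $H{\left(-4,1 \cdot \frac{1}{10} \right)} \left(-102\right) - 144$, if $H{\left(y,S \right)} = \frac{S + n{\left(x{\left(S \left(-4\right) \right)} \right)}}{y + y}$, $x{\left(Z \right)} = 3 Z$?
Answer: $- \frac{6321}{40} \approx -158.02$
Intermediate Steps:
$H{\left(y,S \right)} = - \frac{11 S}{2 y}$ ($H{\left(y,S \right)} = \frac{S + 3 S \left(-4\right)}{y + y} = \frac{S + 3 \left(- 4 S\right)}{2 y} = \left(S - 12 S\right) \frac{1}{2 y} = - 11 S \frac{1}{2 y} = - \frac{11 S}{2 y}$)
$H{\left(-4,1 \cdot \frac{1}{10} \right)} \left(-102\right) - 144 = - \frac{11 \cdot 1 \cdot \frac{1}{10}}{2 \left(-4\right)} \left(-102\right) - 144 = \left(- \frac{11}{2}\right) 1 \cdot \frac{1}{10} \left(- \frac{1}{4}\right) \left(-102\right) - 144 = \left(- \frac{11}{2}\right) \frac{1}{10} \left(- \frac{1}{4}\right) \left(-102\right) - 144 = \frac{11}{80} \left(-102\right) - 144 = - \frac{561}{40} - 144 = - \frac{6321}{40}$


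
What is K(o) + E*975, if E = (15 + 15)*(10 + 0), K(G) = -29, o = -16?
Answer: 292471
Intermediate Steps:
E = 300 (E = 30*10 = 300)
K(o) + E*975 = -29 + 300*975 = -29 + 292500 = 292471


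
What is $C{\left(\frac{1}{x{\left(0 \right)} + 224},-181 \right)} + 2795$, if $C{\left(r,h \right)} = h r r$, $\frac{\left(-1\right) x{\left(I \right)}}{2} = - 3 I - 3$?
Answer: $\frac{147855319}{52900} \approx 2795.0$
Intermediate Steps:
$x{\left(I \right)} = 6 + 6 I$ ($x{\left(I \right)} = - 2 \left(- 3 I - 3\right) = - 2 \left(-3 - 3 I\right) = 6 + 6 I$)
$C{\left(r,h \right)} = h r^{2}$
$C{\left(\frac{1}{x{\left(0 \right)} + 224},-181 \right)} + 2795 = - 181 \left(\frac{1}{\left(6 + 6 \cdot 0\right) + 224}\right)^{2} + 2795 = - 181 \left(\frac{1}{\left(6 + 0\right) + 224}\right)^{2} + 2795 = - 181 \left(\frac{1}{6 + 224}\right)^{2} + 2795 = - 181 \left(\frac{1}{230}\right)^{2} + 2795 = - \frac{181}{52900} + 2795 = \frac{147855319}{52900}$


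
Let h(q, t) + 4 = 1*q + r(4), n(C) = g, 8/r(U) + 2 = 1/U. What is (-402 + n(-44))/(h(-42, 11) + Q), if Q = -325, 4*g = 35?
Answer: 1001/956 ≈ 1.0471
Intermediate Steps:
r(U) = 8/(-2 + 1/U)
g = 35/4 (g = (1/4)*35 = 35/4 ≈ 8.7500)
n(C) = 35/4
h(q, t) = -60/7 + q (h(q, t) = -4 + (1*q - 8*4/(-1 + 2*4)) = -4 + (q - 8*4/(-1 + 8)) = -4 + (q - 8*4/7) = -4 + (q - 8*4*1/7) = -4 + (q - 32/7) = -4 + (-32/7 + q) = -60/7 + q)
(-402 + n(-44))/(h(-42, 11) + Q) = (-402 + 35/4)/((-60/7 - 42) - 325) = -1573/(4*(-354/7 - 325)) = -1573/(4*(-2629/7)) = -1573/4*(-7/2629) = 1001/956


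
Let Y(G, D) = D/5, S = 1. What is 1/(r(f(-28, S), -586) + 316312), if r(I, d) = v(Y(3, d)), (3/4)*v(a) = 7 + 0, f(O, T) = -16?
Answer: 3/948964 ≈ 3.1613e-6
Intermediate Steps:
Y(G, D) = D/5 (Y(G, D) = D*(⅕) = D/5)
v(a) = 28/3 (v(a) = 4*(7 + 0)/3 = (4/3)*7 = 28/3)
r(I, d) = 28/3
1/(r(f(-28, S), -586) + 316312) = 1/(28/3 + 316312) = 1/(948964/3) = 3/948964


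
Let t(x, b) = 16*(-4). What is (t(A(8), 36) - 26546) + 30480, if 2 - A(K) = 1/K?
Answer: 3870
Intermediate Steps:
A(K) = 2 - 1/K
t(x, b) = -64
(t(A(8), 36) - 26546) + 30480 = (-64 - 26546) + 30480 = -26610 + 30480 = 3870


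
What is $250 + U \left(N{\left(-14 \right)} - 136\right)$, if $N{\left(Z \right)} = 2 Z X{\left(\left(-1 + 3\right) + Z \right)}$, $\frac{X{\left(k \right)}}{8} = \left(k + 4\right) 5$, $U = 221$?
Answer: $1950354$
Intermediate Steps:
$X{\left(k \right)} = 160 + 40 k$ ($X{\left(k \right)} = 8 \left(k + 4\right) 5 = 8 \left(4 + k\right) 5 = 8 \left(20 + 5 k\right) = 160 + 40 k$)
$N{\left(Z \right)} = 2 Z \left(240 + 40 Z\right)$ ($N{\left(Z \right)} = 2 Z \left(160 + 40 \left(\left(-1 + 3\right) + Z\right)\right) = 2 Z \left(160 + 40 \left(2 + Z\right)\right) = 2 Z \left(160 + \left(80 + 40 Z\right)\right) = 2 Z \left(240 + 40 Z\right)$)
$250 + U \left(N{\left(-14 \right)} - 136\right) = 250 + 221 \left(80 \left(-14\right) \left(6 - 14\right) - 136\right) = 250 + 221 \left(80 \left(-14\right) \left(-8\right) - 136\right) = 250 + 221 \left(8960 - 136\right) = 250 + 221 \cdot 8824 = 250 + 1950104 = 1950354$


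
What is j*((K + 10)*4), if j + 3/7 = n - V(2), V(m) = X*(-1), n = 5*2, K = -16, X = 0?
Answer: -1608/7 ≈ -229.71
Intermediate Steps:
n = 10
V(m) = 0 (V(m) = 0*(-1) = 0)
j = 67/7 (j = -3/7 + (10 - 1*0) = -3/7 + (10 + 0) = -3/7 + 10 = 67/7 ≈ 9.5714)
j*((K + 10)*4) = 67*((-16 + 10)*4)/7 = 67*(-6*4)/7 = (67/7)*(-24) = -1608/7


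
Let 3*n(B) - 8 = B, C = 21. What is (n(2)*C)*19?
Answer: 1330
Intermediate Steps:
n(B) = 8/3 + B/3
(n(2)*C)*19 = ((8/3 + (⅓)*2)*21)*19 = ((8/3 + ⅔)*21)*19 = ((10/3)*21)*19 = 70*19 = 1330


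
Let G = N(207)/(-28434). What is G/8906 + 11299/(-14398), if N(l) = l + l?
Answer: -119220330532/151918819633 ≈ -0.78476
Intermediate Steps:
N(l) = 2*l
G = -69/4739 (G = (2*207)/(-28434) = 414*(-1/28434) = -69/4739 ≈ -0.014560)
G/8906 + 11299/(-14398) = -69/4739/8906 + 11299/(-14398) = -69/4739*1/8906 + 11299*(-1/14398) = -69/42205534 - 11299/14398 = -119220330532/151918819633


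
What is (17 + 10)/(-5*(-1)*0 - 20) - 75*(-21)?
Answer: 31473/20 ≈ 1573.7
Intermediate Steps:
(17 + 10)/(-5*(-1)*0 - 20) - 75*(-21) = 27/(5*0 - 20) + 1575 = 27/(0 - 20) + 1575 = 27/(-20) + 1575 = 27*(-1/20) + 1575 = -27/20 + 1575 = 31473/20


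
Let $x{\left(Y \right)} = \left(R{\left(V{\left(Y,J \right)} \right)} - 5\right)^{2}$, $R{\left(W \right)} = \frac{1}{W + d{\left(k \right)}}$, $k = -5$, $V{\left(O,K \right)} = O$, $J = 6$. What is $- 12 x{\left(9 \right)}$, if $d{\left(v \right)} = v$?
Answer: $- \frac{1083}{4} \approx -270.75$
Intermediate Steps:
$R{\left(W \right)} = \frac{1}{-5 + W}$ ($R{\left(W \right)} = \frac{1}{W - 5} = \frac{1}{-5 + W}$)
$x{\left(Y \right)} = \left(-5 + \frac{1}{-5 + Y}\right)^{2}$ ($x{\left(Y \right)} = \left(\frac{1}{-5 + Y} - 5\right)^{2} = \left(-5 + \frac{1}{-5 + Y}\right)^{2}$)
$- 12 x{\left(9 \right)} = - 12 \frac{\left(-26 + 5 \cdot 9\right)^{2}}{\left(-5 + 9\right)^{2}} = - 12 \frac{\left(-26 + 45\right)^{2}}{16} = - 12 \cdot 19^{2} \cdot \frac{1}{16} = - 12 \cdot 361 \cdot \frac{1}{16} = \left(-12\right) \frac{361}{16} = - \frac{1083}{4}$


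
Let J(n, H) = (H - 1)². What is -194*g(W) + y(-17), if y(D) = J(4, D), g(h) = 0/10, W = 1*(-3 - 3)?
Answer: 324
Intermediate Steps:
J(n, H) = (-1 + H)²
W = -6 (W = 1*(-6) = -6)
g(h) = 0 (g(h) = 0*(⅒) = 0)
y(D) = (-1 + D)²
-194*g(W) + y(-17) = -194*0 + (-1 - 17)² = 0 + (-18)² = 0 + 324 = 324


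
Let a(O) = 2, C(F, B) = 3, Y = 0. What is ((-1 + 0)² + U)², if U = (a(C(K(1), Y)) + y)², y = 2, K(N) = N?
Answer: 289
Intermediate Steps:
U = 16 (U = (2 + 2)² = 4² = 16)
((-1 + 0)² + U)² = ((-1 + 0)² + 16)² = ((-1)² + 16)² = (1 + 16)² = 17² = 289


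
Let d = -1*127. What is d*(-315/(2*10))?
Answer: 8001/4 ≈ 2000.3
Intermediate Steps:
d = -127
d*(-315/(2*10)) = -(-40005)/(2*10) = -(-40005)/20 = -127*(-63/4) = 8001/4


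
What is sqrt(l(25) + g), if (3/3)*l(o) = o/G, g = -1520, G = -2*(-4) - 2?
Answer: I*sqrt(54570)/6 ≈ 38.934*I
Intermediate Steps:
G = 6 (G = 8 - 2 = 6)
l(o) = o/6
sqrt(l(25) + g) = sqrt((1/6)*25 - 1520) = sqrt(25/6 - 1520) = sqrt(-9095/6) = I*sqrt(54570)/6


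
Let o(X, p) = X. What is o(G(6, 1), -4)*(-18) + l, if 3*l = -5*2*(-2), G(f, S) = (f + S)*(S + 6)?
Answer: -2626/3 ≈ -875.33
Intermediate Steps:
G(f, S) = (6 + S)*(S + f) (G(f, S) = (S + f)*(6 + S) = (6 + S)*(S + f))
l = 20/3 (l = (-5*2*(-2))/3 = (-10*(-2))/3 = (⅓)*20 = 20/3 ≈ 6.6667)
o(G(6, 1), -4)*(-18) + l = (1² + 6*1 + 6*6 + 1*6)*(-18) + 20/3 = (1 + 6 + 36 + 6)*(-18) + 20/3 = 49*(-18) + 20/3 = -882 + 20/3 = -2626/3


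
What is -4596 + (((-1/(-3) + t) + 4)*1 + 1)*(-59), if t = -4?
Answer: -14024/3 ≈ -4674.7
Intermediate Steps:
-4596 + (((-1/(-3) + t) + 4)*1 + 1)*(-59) = -4596 + (((-1/(-3) - 4) + 4)*1 + 1)*(-59) = -4596 + (((-1*(-⅓) - 4) + 4)*1 + 1)*(-59) = -4596 + (((⅓ - 4) + 4)*1 + 1)*(-59) = -4596 + ((-11/3 + 4)*1 + 1)*(-59) = -4596 + ((⅓)*1 + 1)*(-59) = -4596 + (⅓ + 1)*(-59) = -4596 + (4/3)*(-59) = -4596 - 236/3 = -14024/3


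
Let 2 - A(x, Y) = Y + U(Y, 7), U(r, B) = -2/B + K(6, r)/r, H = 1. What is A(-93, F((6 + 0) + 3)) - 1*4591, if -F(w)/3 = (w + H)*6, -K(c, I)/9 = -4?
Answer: -154298/35 ≈ -4408.5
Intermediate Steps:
K(c, I) = 36 (K(c, I) = -9*(-4) = 36)
F(w) = -18 - 18*w (F(w) = -3*(w + 1)*6 = -3*(1 + w)*6 = -3*(6 + 6*w) = -18 - 18*w)
U(r, B) = -2/B + 36/r
A(x, Y) = 16/7 - Y - 36/Y (A(x, Y) = 2 - (Y + (-2/7 + 36/Y)) = 2 - (-2/7 + Y + 36/Y) = 2 + (2/7 - Y - 36/Y) = 16/7 - Y - 36/Y)
A(-93, F((6 + 0) + 3)) - 1*4591 = (16/7 - (-18 - 18*((6 + 0) + 3)) - 36/(-18 - 18*((6 + 0) + 3))) - 1*4591 = (16/7 - (-18 - 18*(6 + 3)) - 36/(-18 - 18*(6 + 3))) - 4591 = (16/7 - (-18 - 18*9) - 36/(-18 - 18*9)) - 4591 = (16/7 - (-18 - 162) - 36/(-18 - 162)) - 4591 = (16/7 - 1*(-180) - 36/(-180)) - 4591 = (16/7 + 180 - 36*(-1/180)) - 4591 = (16/7 + 180 + ⅕) - 4591 = 6387/35 - 4591 = -154298/35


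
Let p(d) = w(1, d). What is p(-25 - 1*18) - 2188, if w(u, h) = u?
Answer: -2187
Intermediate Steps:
p(d) = 1
p(-25 - 1*18) - 2188 = 1 - 2188 = -2187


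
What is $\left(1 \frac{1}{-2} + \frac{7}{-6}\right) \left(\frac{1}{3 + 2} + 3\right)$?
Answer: $- \frac{16}{3} \approx -5.3333$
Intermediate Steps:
$\left(1 \frac{1}{-2} + \frac{7}{-6}\right) \left(\frac{1}{3 + 2} + 3\right) = \left(1 \left(- \frac{1}{2}\right) + 7 \left(- \frac{1}{6}\right)\right) \left(\frac{1}{5} + 3\right) = \left(- \frac{1}{2} - \frac{7}{6}\right) \left(\frac{1}{5} + 3\right) = \left(- \frac{5}{3}\right) \frac{16}{5} = - \frac{16}{3}$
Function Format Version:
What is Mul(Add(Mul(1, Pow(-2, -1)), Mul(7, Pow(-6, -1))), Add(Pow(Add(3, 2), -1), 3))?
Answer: Rational(-16, 3) ≈ -5.3333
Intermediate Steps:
Mul(Add(Mul(1, Pow(-2, -1)), Mul(7, Pow(-6, -1))), Add(Pow(Add(3, 2), -1), 3)) = Mul(Add(Mul(1, Rational(-1, 2)), Mul(7, Rational(-1, 6))), Add(Pow(5, -1), 3)) = Mul(Add(Rational(-1, 2), Rational(-7, 6)), Add(Rational(1, 5), 3)) = Mul(Rational(-5, 3), Rational(16, 5)) = Rational(-16, 3)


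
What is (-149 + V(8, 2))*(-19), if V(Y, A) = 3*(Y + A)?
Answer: 2261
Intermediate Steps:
V(Y, A) = 3*A + 3*Y (V(Y, A) = 3*(A + Y) = 3*A + 3*Y)
(-149 + V(8, 2))*(-19) = (-149 + (3*2 + 3*8))*(-19) = (-149 + (6 + 24))*(-19) = (-149 + 30)*(-19) = -119*(-19) = 2261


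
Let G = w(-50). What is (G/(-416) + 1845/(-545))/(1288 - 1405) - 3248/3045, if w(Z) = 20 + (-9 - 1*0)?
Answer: -27521141/26526240 ≈ -1.0375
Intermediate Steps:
w(Z) = 11 (w(Z) = 20 + (-9 + 0) = 20 - 9 = 11)
G = 11
(G/(-416) + 1845/(-545))/(1288 - 1405) - 3248/3045 = (11/(-416) + 1845/(-545))/(1288 - 1405) - 3248/3045 = (11*(-1/416) + 1845*(-1/545))/(-117) - 3248*1/3045 = (-11/416 - 369/109)*(-1/117) - 16/15 = -154703/45344*(-1/117) - 16/15 = 154703/5305248 - 16/15 = -27521141/26526240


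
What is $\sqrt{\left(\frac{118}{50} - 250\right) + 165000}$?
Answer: $\frac{\sqrt{4118809}}{5} \approx 405.9$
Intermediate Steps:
$\sqrt{\left(\frac{118}{50} - 250\right) + 165000} = \sqrt{\left(118 \cdot \frac{1}{50} - 250\right) + 165000} = \sqrt{\left(\frac{59}{25} - 250\right) + 165000} = \sqrt{- \frac{6191}{25} + 165000} = \sqrt{\frac{4118809}{25}} = \frac{\sqrt{4118809}}{5}$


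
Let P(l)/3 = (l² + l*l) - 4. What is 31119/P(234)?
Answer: 10373/109508 ≈ 0.094724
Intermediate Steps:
P(l) = -12 + 6*l² (P(l) = 3*((l² + l*l) - 4) = 3*((l² + l²) - 4) = 3*(2*l² - 4) = 3*(-4 + 2*l²) = -12 + 6*l²)
31119/P(234) = 31119/(-12 + 6*234²) = 31119/(-12 + 6*54756) = 31119/(-12 + 328536) = 31119/328524 = 31119*(1/328524) = 10373/109508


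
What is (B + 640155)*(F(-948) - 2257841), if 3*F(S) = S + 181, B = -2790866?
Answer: 14569540020190/3 ≈ 4.8565e+12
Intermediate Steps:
F(S) = 181/3 + S/3 (F(S) = (S + 181)/3 = (181 + S)/3 = 181/3 + S/3)
(B + 640155)*(F(-948) - 2257841) = (-2790866 + 640155)*((181/3 + (⅓)*(-948)) - 2257841) = -2150711*((181/3 - 316) - 2257841) = -2150711*(-767/3 - 2257841) = -2150711*(-6774290/3) = 14569540020190/3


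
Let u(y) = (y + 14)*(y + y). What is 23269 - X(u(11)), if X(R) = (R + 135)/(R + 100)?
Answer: 3024833/130 ≈ 23268.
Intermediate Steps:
u(y) = 2*y*(14 + y) (u(y) = (14 + y)*(2*y) = 2*y*(14 + y))
X(R) = (135 + R)/(100 + R)
23269 - X(u(11)) = 23269 - (135 + 2*11*(14 + 11))/(100 + 2*11*(14 + 11)) = 23269 - (135 + 2*11*25)/(100 + 2*11*25) = 23269 - (135 + 550)/(100 + 550) = 23269 - 685/650 = 23269 - 1*137/130 = 23269 - 137/130 = 3024833/130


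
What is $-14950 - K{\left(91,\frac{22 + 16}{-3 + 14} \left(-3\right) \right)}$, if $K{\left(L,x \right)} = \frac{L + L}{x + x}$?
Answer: $- \frac{1703299}{114} \approx -14941.0$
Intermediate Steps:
$K{\left(L,x \right)} = \frac{L}{x}$ ($K{\left(L,x \right)} = \frac{2 L}{2 x} = 2 L \frac{1}{2 x} = \frac{L}{x}$)
$-14950 - K{\left(91,\frac{22 + 16}{-3 + 14} \left(-3\right) \right)} = -14950 - \frac{91}{\frac{22 + 16}{-3 + 14} \left(-3\right)} = -14950 - \frac{91}{\frac{38}{11} \left(-3\right)} = -14950 - \frac{91}{- \frac{114}{11}} = -14950 - 91 \left(- \frac{11}{114}\right) = -14950 - - \frac{1001}{114} = -14950 + \frac{1001}{114} = - \frac{1703299}{114}$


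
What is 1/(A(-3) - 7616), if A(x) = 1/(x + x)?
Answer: -6/45697 ≈ -0.00013130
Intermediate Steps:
A(x) = 1/(2*x)
1/(A(-3) - 7616) = 1/((½)/(-3) - 7616) = 1/((½)*(-⅓) - 7616) = 1/(-⅙ - 7616) = 1/(-45697/6) = -6/45697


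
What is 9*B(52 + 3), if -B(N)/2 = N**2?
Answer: -54450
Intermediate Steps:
B(N) = -2*N**2
9*B(52 + 3) = 9*(-2*(52 + 3)**2) = 9*(-2*55**2) = 9*(-2*3025) = 9*(-6050) = -54450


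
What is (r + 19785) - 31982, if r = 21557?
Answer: 9360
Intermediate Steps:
(r + 19785) - 31982 = (21557 + 19785) - 31982 = 41342 - 31982 = 9360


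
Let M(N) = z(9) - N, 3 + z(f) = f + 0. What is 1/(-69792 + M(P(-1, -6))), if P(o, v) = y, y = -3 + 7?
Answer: -1/69790 ≈ -1.4329e-5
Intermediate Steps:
z(f) = -3 + f (z(f) = -3 + (f + 0) = -3 + f)
y = 4
P(o, v) = 4
M(N) = 6 - N (M(N) = (-3 + 9) - N = 6 - N)
1/(-69792 + M(P(-1, -6))) = 1/(-69792 + (6 - 1*4)) = 1/(-69792 + (6 - 4)) = 1/(-69792 + 2) = 1/(-69790) = -1/69790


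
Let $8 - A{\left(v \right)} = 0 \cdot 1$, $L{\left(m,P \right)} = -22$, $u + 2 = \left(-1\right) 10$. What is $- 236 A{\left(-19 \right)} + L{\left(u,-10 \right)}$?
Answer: $-1910$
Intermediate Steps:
$u = -12$ ($u = -2 - 10 = -12$)
$A{\left(v \right)} = 8$ ($A{\left(v \right)} = 8 - 0 \cdot 1 = 8 - 0 = 8 + 0 = 8$)
$- 236 A{\left(-19 \right)} + L{\left(u,-10 \right)} = \left(-236\right) 8 - 22 = -1888 - 22 = -1910$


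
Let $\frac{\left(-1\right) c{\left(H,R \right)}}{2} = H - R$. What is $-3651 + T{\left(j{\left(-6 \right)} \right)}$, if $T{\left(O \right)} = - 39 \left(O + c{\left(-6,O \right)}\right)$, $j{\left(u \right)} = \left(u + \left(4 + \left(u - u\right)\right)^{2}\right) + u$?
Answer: $-4587$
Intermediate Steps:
$c{\left(H,R \right)} = - 2 H + 2 R$ ($c{\left(H,R \right)} = - 2 \left(H - R\right) = - 2 H + 2 R$)
$j{\left(u \right)} = 16 + 2 u$ ($j{\left(u \right)} = \left(u + \left(4 + 0\right)^{2}\right) + u = \left(u + 4^{2}\right) + u = \left(u + 16\right) + u = \left(16 + u\right) + u = 16 + 2 u$)
$T{\left(O \right)} = -468 - 117 O$ ($T{\left(O \right)} = - 39 \left(O + \left(\left(-2\right) \left(-6\right) + 2 O\right)\right) = - 39 \left(O + \left(12 + 2 O\right)\right) = - 39 \left(12 + 3 O\right) = -468 - 117 O$)
$-3651 + T{\left(j{\left(-6 \right)} \right)} = -3651 - \left(468 + 117 \left(16 + 2 \left(-6\right)\right)\right) = -3651 - \left(468 + 117 \left(16 - 12\right)\right) = -3651 - 936 = -4587$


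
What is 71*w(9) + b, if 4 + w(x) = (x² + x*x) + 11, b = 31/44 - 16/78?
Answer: 20591141/1716 ≈ 12000.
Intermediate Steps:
b = 857/1716 (b = 31*(1/44) - 16*1/78 = 31/44 - 8/39 = 857/1716 ≈ 0.49942)
w(x) = 7 + 2*x² (w(x) = -4 + ((x² + x*x) + 11) = -4 + ((x² + x²) + 11) = -4 + (2*x² + 11) = -4 + (11 + 2*x²) = 7 + 2*x²)
71*w(9) + b = 71*(7 + 2*9²) + 857/1716 = 71*(7 + 2*81) + 857/1716 = 71*(7 + 162) + 857/1716 = 71*169 + 857/1716 = 11999 + 857/1716 = 20591141/1716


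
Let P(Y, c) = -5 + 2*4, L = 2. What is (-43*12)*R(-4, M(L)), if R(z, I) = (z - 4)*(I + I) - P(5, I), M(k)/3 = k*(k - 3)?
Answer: -47988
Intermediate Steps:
P(Y, c) = 3 (P(Y, c) = -5 + 8 = 3)
M(k) = 3*k*(-3 + k) (M(k) = 3*(k*(k - 3)) = 3*(k*(-3 + k)) = 3*k*(-3 + k))
R(z, I) = -3 + 2*I*(-4 + z) (R(z, I) = (z - 4)*(I + I) - 1*3 = (-4 + z)*(2*I) - 3 = 2*I*(-4 + z) - 3 = -3 + 2*I*(-4 + z))
(-43*12)*R(-4, M(L)) = (-43*12)*(-3 - 24*2*(-3 + 2) + 2*(3*2*(-3 + 2))*(-4)) = -516*(-3 - 24*2*(-1) + 2*(3*2*(-1))*(-4)) = -516*(-3 - 8*(-6) + 2*(-6)*(-4)) = -516*(-3 + 48 + 48) = -516*93 = -47988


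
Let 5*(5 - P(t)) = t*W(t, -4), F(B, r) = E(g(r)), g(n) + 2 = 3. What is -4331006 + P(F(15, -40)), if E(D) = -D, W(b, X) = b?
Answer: -21655006/5 ≈ -4.3310e+6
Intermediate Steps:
g(n) = 1 (g(n) = -2 + 3 = 1)
F(B, r) = -1 (F(B, r) = -1*1 = -1)
P(t) = 5 - t**2/5 (P(t) = 5 - t*t/5 = 5 - t**2/5)
-4331006 + P(F(15, -40)) = -4331006 + (5 - 1/5*(-1)**2) = -4331006 + (5 - 1/5*1) = -4331006 + (5 - 1/5) = -4331006 + 24/5 = -21655006/5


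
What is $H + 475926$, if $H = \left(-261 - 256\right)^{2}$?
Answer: $743215$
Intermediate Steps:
$H = 267289$ ($H = \left(-517\right)^{2} = 267289$)
$H + 475926 = 267289 + 475926 = 743215$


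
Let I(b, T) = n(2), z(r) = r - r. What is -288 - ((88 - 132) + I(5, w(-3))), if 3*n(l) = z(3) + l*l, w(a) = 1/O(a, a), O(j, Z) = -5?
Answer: -736/3 ≈ -245.33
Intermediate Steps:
z(r) = 0
w(a) = -⅕ (w(a) = 1/(-5) = 1*(-⅕) = -⅕)
n(l) = l²/3 (n(l) = (0 + l*l)/3 = (0 + l²)/3 = l²/3)
I(b, T) = 4/3 (I(b, T) = (⅓)*2² = (⅓)*4 = 4/3)
-288 - ((88 - 132) + I(5, w(-3))) = -288 - ((88 - 132) + 4/3) = -288 - (-44 + 4/3) = -288 - 1*(-128/3) = -288 + 128/3 = -736/3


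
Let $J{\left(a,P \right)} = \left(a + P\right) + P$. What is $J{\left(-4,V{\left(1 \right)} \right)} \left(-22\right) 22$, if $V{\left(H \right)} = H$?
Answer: $968$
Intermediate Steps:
$J{\left(a,P \right)} = a + 2 P$ ($J{\left(a,P \right)} = \left(P + a\right) + P = a + 2 P$)
$J{\left(-4,V{\left(1 \right)} \right)} \left(-22\right) 22 = \left(-4 + 2 \cdot 1\right) \left(-22\right) 22 = \left(-4 + 2\right) \left(-22\right) 22 = \left(-2\right) \left(-22\right) 22 = 44 \cdot 22 = 968$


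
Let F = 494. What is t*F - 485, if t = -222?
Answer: -110153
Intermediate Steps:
t*F - 485 = -222*494 - 485 = -109668 - 485 = -110153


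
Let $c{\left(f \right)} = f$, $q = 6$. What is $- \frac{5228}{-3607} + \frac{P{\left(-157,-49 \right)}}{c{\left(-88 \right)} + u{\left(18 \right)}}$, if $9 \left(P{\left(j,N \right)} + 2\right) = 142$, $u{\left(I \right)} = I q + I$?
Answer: $\frac{1117622}{616797} \approx 1.812$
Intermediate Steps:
$u{\left(I \right)} = 7 I$ ($u{\left(I \right)} = I 6 + I = 6 I + I = 7 I$)
$P{\left(j,N \right)} = \frac{124}{9}$ ($P{\left(j,N \right)} = -2 + \frac{1}{9} \cdot 142 = -2 + \frac{142}{9} = \frac{124}{9}$)
$- \frac{5228}{-3607} + \frac{P{\left(-157,-49 \right)}}{c{\left(-88 \right)} + u{\left(18 \right)}} = - \frac{5228}{-3607} + \frac{124}{9 \left(-88 + 7 \cdot 18\right)} = \left(-5228\right) \left(- \frac{1}{3607}\right) + \frac{124}{9 \left(-88 + 126\right)} = \frac{5228}{3607} + \frac{124}{9 \cdot 38} = \frac{5228}{3607} + \frac{124}{9} \cdot \frac{1}{38} = \frac{5228}{3607} + \frac{62}{171} = \frac{1117622}{616797}$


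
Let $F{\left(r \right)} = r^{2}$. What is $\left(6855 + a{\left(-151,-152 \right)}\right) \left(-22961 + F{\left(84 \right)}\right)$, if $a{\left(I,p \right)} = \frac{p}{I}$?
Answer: $- \frac{16465762585}{151} \approx -1.0904 \cdot 10^{8}$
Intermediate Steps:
$\left(6855 + a{\left(-151,-152 \right)}\right) \left(-22961 + F{\left(84 \right)}\right) = \left(6855 - \frac{152}{-151}\right) \left(-22961 + 84^{2}\right) = \left(6855 - - \frac{152}{151}\right) \left(-22961 + 7056\right) = \left(6855 + \frac{152}{151}\right) \left(-15905\right) = \frac{1035257}{151} \left(-15905\right) = - \frac{16465762585}{151}$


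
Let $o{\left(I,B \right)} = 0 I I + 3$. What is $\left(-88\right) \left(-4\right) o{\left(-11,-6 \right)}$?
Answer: $1056$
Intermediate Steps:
$o{\left(I,B \right)} = 3$ ($o{\left(I,B \right)} = 0 I + 3 = 0 + 3 = 3$)
$\left(-88\right) \left(-4\right) o{\left(-11,-6 \right)} = \left(-88\right) \left(-4\right) 3 = 352 \cdot 3 = 1056$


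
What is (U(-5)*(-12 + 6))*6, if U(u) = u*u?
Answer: -900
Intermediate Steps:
U(u) = u**2
(U(-5)*(-12 + 6))*6 = ((-5)**2*(-12 + 6))*6 = (25*(-6))*6 = -150*6 = -900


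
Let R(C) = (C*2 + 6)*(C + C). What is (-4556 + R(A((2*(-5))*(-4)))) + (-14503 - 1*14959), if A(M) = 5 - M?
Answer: -29538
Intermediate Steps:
R(C) = 2*C*(6 + 2*C) (R(C) = (2*C + 6)*(2*C) = (6 + 2*C)*(2*C) = 2*C*(6 + 2*C))
(-4556 + R(A((2*(-5))*(-4)))) + (-14503 - 1*14959) = (-4556 + 4*(5 - 2*(-5)*(-4))*(3 + (5 - 2*(-5)*(-4)))) + (-14503 - 1*14959) = (-4556 + 4*(5 - (-10)*(-4))*(3 + (5 - (-10)*(-4)))) + (-14503 - 14959) = (-4556 + 4*(5 - 1*40)*(3 + (5 - 1*40))) - 29462 = (-4556 + 4*(5 - 40)*(3 + (5 - 40))) - 29462 = (-4556 + 4*(-35)*(3 - 35)) - 29462 = (-4556 + 4*(-35)*(-32)) - 29462 = (-4556 + 4480) - 29462 = -76 - 29462 = -29538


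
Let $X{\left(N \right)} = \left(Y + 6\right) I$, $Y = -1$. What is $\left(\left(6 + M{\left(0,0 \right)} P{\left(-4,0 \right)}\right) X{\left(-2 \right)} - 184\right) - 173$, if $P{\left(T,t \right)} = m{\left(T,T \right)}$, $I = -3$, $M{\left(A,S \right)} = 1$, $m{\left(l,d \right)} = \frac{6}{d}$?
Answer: $- \frac{849}{2} \approx -424.5$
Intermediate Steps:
$P{\left(T,t \right)} = \frac{6}{T}$
$X{\left(N \right)} = -15$ ($X{\left(N \right)} = \left(-1 + 6\right) \left(-3\right) = 5 \left(-3\right) = -15$)
$\left(\left(6 + M{\left(0,0 \right)} P{\left(-4,0 \right)}\right) X{\left(-2 \right)} - 184\right) - 173 = \left(\left(6 + 1 \frac{6}{-4}\right) \left(-15\right) - 184\right) - 173 = \left(\left(6 + 1 \cdot 6 \left(- \frac{1}{4}\right)\right) \left(-15\right) - 184\right) - 173 = \left(\left(6 + 1 \left(- \frac{3}{2}\right)\right) \left(-15\right) - 184\right) - 173 = \left(\left(6 - \frac{3}{2}\right) \left(-15\right) - 184\right) - 173 = \left(\frac{9}{2} \left(-15\right) - 184\right) - 173 = \left(- \frac{135}{2} - 184\right) - 173 = - \frac{503}{2} - 173 = - \frac{849}{2}$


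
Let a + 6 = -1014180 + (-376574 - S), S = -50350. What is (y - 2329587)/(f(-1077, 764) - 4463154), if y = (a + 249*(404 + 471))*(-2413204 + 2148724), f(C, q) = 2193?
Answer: -98961909071/1486987 ≈ -66552.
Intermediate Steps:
a = -1340410 (a = -6 + (-1014180 + (-376574 - 1*(-50350))) = -6 + (-1014180 + (-376574 + 50350)) = -6 + (-1014180 - 326224) = -6 - 1340404 = -1340410)
y = 296888056800 (y = (-1340410 + 249*(404 + 471))*(-2413204 + 2148724) = (-1340410 + 249*875)*(-264480) = (-1340410 + 217875)*(-264480) = -1122535*(-264480) = 296888056800)
(y - 2329587)/(f(-1077, 764) - 4463154) = (296888056800 - 2329587)/(2193 - 4463154) = 296885727213/(-4460961) = 296885727213*(-1/4460961) = -98961909071/1486987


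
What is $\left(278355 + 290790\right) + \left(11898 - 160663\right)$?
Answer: $420380$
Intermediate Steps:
$\left(278355 + 290790\right) + \left(11898 - 160663\right) = 569145 - 148765 = 420380$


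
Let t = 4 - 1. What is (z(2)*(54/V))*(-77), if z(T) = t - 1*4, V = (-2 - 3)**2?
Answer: 4158/25 ≈ 166.32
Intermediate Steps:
V = 25 (V = (-5)**2 = 25)
t = 3
z(T) = -1 (z(T) = 3 - 1*4 = 3 - 4 = -1)
(z(2)*(54/V))*(-77) = -54/25*(-77) = 4158/25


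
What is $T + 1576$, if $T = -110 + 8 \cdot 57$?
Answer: $1922$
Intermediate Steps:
$T = 346$ ($T = -110 + 456 = 346$)
$T + 1576 = 346 + 1576 = 1922$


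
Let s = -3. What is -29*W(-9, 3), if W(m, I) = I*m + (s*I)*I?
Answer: 1566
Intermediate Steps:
W(m, I) = -3*I**2 + I*m (W(m, I) = I*m + (-3*I)*I = I*m - 3*I**2 = -3*I**2 + I*m)
-29*W(-9, 3) = -87*(-9 - 3*3) = -87*(-9 - 9) = -87*(-18) = -29*(-54) = 1566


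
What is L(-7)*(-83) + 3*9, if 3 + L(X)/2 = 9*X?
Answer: 10983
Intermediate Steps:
L(X) = -6 + 18*X (L(X) = -6 + 2*(9*X) = -6 + 18*X)
L(-7)*(-83) + 3*9 = (-6 + 18*(-7))*(-83) + 3*9 = (-6 - 126)*(-83) + 27 = -132*(-83) + 27 = 10956 + 27 = 10983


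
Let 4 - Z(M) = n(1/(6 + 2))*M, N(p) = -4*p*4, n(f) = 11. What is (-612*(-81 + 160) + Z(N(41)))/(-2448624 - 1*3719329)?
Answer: 41128/6167953 ≈ 0.0066680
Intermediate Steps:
N(p) = -16*p
Z(M) = 4 - 11*M
(-612*(-81 + 160) + Z(N(41)))/(-2448624 - 1*3719329) = (-612*(-81 + 160) + (4 - (-176)*41))/(-2448624 - 1*3719329) = (-612*79 + (4 - 11*(-656)))/(-2448624 - 3719329) = (-48348 + (4 + 7216))/(-6167953) = (-48348 + 7220)*(-1/6167953) = -41128*(-1/6167953) = 41128/6167953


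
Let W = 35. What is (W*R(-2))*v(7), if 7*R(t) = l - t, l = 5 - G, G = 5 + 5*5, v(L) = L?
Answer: -805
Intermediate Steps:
G = 30 (G = 5 + 25 = 30)
l = -25 (l = 5 - 1*30 = 5 - 30 = -25)
R(t) = -25/7 - t/7 (R(t) = (-25 - t)/7 = -25/7 - t/7)
(W*R(-2))*v(7) = (35*(-25/7 - 1/7*(-2)))*7 = (35*(-25/7 + 2/7))*7 = (35*(-23/7))*7 = -115*7 = -805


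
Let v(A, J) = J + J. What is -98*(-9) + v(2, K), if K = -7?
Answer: 868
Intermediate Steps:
v(A, J) = 2*J
-98*(-9) + v(2, K) = -98*(-9) + 2*(-7) = 882 - 14 = 868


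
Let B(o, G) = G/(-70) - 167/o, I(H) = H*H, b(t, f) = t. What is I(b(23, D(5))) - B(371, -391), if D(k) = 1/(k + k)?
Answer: 1943537/3710 ≈ 523.86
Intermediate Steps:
D(k) = 1/(2*k)
I(H) = H**2
B(o, G) = -167/o - G/70 (B(o, G) = G*(-1/70) - 167/o = -G/70 - 167/o = -167/o - G/70)
I(b(23, D(5))) - B(371, -391) = 23**2 - (-167/371 - 1/70*(-391)) = 529 - (-167*1/371 + 391/70) = 529 - (-167/371 + 391/70) = 529 - 1*19053/3710 = 529 - 19053/3710 = 1943537/3710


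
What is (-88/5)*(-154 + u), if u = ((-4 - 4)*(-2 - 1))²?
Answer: -37136/5 ≈ -7427.2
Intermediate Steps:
u = 576 (u = (-8*(-3))² = 24² = 576)
(-88/5)*(-154 + u) = (-88/5)*(-154 + 576) = -88*⅕*422 = -88/5*422 = -37136/5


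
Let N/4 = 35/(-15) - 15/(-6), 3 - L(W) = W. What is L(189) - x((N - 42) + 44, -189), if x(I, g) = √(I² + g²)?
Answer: -186 - √321553/3 ≈ -375.02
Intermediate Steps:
L(W) = 3 - W
N = ⅔ (N = 4*(35/(-15) - 15/(-6)) = 4*(35*(-1/15) - 15*(-⅙)) = 4*(-7/3 + 5/2) = 4*(⅙) = ⅔ ≈ 0.66667)
L(189) - x((N - 42) + 44, -189) = (3 - 1*189) - √(((⅔ - 42) + 44)² + (-189)²) = (3 - 189) - √((-124/3 + 44)² + 35721) = -186 - √((8/3)² + 35721) = -186 - √(64/9 + 35721) = -186 - √(321553/9) = -186 - √321553/3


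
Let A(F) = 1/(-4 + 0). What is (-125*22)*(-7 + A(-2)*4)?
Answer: 22000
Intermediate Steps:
A(F) = -1/4 (A(F) = 1/(-4) = -1/4)
(-125*22)*(-7 + A(-2)*4) = (-125*22)*(-7 - 1/4*4) = -2750*(-7 - 1) = -2750*(-8) = 22000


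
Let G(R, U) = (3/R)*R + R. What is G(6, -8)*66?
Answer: 594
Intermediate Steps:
G(R, U) = 3 + R
G(6, -8)*66 = (3 + 6)*66 = 9*66 = 594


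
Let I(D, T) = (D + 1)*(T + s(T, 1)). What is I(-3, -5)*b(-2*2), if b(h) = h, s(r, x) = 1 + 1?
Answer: -24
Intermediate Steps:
s(r, x) = 2
I(D, T) = (1 + D)*(2 + T) (I(D, T) = (D + 1)*(T + 2) = (1 + D)*(2 + T))
I(-3, -5)*b(-2*2) = (2 - 5 + 2*(-3) - 3*(-5))*(-2*2) = (2 - 5 - 6 + 15)*(-4) = 6*(-4) = -24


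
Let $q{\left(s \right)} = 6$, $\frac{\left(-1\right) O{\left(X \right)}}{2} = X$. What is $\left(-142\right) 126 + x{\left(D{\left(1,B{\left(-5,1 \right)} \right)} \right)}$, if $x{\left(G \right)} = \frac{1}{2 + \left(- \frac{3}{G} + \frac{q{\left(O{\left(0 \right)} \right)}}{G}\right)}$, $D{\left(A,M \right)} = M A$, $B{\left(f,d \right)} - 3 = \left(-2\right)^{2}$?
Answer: $- \frac{304157}{17} \approx -17892.0$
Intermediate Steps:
$B{\left(f,d \right)} = 7$ ($B{\left(f,d \right)} = 3 + \left(-2\right)^{2} = 3 + 4 = 7$)
$O{\left(X \right)} = - 2 X$
$D{\left(A,M \right)} = A M$
$x{\left(G \right)} = \frac{1}{2 + \frac{3}{G}}$ ($x{\left(G \right)} = \frac{1}{2 + \left(- \frac{3}{G} + \frac{6}{G}\right)} = \frac{1}{2 + \frac{3}{G}}$)
$\left(-142\right) 126 + x{\left(D{\left(1,B{\left(-5,1 \right)} \right)} \right)} = \left(-142\right) 126 + \frac{1 \cdot 7}{3 + 2 \cdot 1 \cdot 7} = -17892 + \frac{7}{3 + 2 \cdot 7} = -17892 + \frac{7}{3 + 14} = -17892 + \frac{7}{17} = - \frac{304157}{17}$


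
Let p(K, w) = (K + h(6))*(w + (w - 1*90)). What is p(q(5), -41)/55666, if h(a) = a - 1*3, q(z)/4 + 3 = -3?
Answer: 1806/27833 ≈ 0.064887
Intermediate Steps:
q(z) = -24 (q(z) = -12 + 4*(-3) = -12 - 12 = -24)
h(a) = -3 + a (h(a) = a - 3 = -3 + a)
p(K, w) = (-90 + 2*w)*(3 + K) (p(K, w) = (K + (-3 + 6))*(w + (w - 1*90)) = (K + 3)*(w + (w - 90)) = (3 + K)*(w + (-90 + w)) = (3 + K)*(-90 + 2*w) = (-90 + 2*w)*(3 + K))
p(q(5), -41)/55666 = (-270 - 90*(-24) + 6*(-41) + 2*(-24)*(-41))/55666 = (-270 + 2160 - 246 + 1968)*(1/55666) = 3612*(1/55666) = 1806/27833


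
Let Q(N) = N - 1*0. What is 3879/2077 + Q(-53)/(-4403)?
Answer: 17189318/9145031 ≈ 1.8796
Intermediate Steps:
Q(N) = N (Q(N) = N + 0 = N)
3879/2077 + Q(-53)/(-4403) = 3879/2077 - 53/(-4403) = 3879*(1/2077) - 53*(-1/4403) = 3879/2077 + 53/4403 = 17189318/9145031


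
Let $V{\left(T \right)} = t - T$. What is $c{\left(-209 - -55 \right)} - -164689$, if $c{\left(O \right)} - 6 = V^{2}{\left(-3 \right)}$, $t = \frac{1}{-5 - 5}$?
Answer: $\frac{16470341}{100} \approx 1.647 \cdot 10^{5}$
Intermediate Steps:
$t = - \frac{1}{10}$ ($t = \frac{1}{-10} = - \frac{1}{10} \approx -0.1$)
$V{\left(T \right)} = - \frac{1}{10} - T$
$c{\left(O \right)} = \frac{1441}{100}$ ($c{\left(O \right)} = 6 + \left(- \frac{1}{10} - -3\right)^{2} = 6 + \left(- \frac{1}{10} + 3\right)^{2} = 6 + \left(\frac{29}{10}\right)^{2} = 6 + \frac{841}{100} = \frac{1441}{100}$)
$c{\left(-209 - -55 \right)} - -164689 = \frac{1441}{100} - -164689 = \frac{1441}{100} + 164689 = \frac{16470341}{100}$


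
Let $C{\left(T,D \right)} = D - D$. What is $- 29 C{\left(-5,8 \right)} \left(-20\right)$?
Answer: $0$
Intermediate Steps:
$C{\left(T,D \right)} = 0$
$- 29 C{\left(-5,8 \right)} \left(-20\right) = \left(-29\right) 0 \left(-20\right) = 0 \left(-20\right) = 0$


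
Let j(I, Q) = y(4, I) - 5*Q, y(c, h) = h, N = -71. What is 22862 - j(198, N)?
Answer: 22309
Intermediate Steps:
j(I, Q) = I - 5*Q
22862 - j(198, N) = 22862 - (198 - 5*(-71)) = 22862 - (198 + 355) = 22862 - 1*553 = 22862 - 553 = 22309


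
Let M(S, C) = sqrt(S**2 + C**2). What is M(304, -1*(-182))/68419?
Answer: 2*sqrt(31385)/68419 ≈ 0.0051786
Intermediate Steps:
M(S, C) = sqrt(C**2 + S**2)
M(304, -1*(-182))/68419 = sqrt((-1*(-182))**2 + 304**2)/68419 = sqrt(182**2 + 92416)*(1/68419) = sqrt(33124 + 92416)*(1/68419) = sqrt(125540)*(1/68419) = (2*sqrt(31385))*(1/68419) = 2*sqrt(31385)/68419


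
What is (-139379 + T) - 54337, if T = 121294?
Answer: -72422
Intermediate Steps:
(-139379 + T) - 54337 = (-139379 + 121294) - 54337 = -18085 - 54337 = -72422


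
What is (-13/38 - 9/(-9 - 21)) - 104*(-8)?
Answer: 79036/95 ≈ 831.96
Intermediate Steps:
(-13/38 - 9/(-9 - 21)) - 104*(-8) = (-13*1/38 - 9/(-30)) + 832 = (-13/38 - 9*(-1/30)) + 832 = (-13/38 + 3/10) + 832 = -4/95 + 832 = 79036/95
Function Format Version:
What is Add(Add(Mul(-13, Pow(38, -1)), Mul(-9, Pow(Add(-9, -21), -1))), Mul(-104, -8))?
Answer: Rational(79036, 95) ≈ 831.96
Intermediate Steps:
Add(Add(Mul(-13, Pow(38, -1)), Mul(-9, Pow(Add(-9, -21), -1))), Mul(-104, -8)) = Add(Add(Mul(-13, Rational(1, 38)), Mul(-9, Pow(-30, -1))), 832) = Add(Add(Rational(-13, 38), Mul(-9, Rational(-1, 30))), 832) = Add(Add(Rational(-13, 38), Rational(3, 10)), 832) = Add(Rational(-4, 95), 832) = Rational(79036, 95)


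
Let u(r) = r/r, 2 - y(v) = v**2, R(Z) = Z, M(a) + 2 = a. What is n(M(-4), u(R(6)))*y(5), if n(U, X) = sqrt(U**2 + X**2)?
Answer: -23*sqrt(37) ≈ -139.90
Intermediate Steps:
M(a) = -2 + a
y(v) = 2 - v**2
u(r) = 1
n(M(-4), u(R(6)))*y(5) = sqrt((-2 - 4)**2 + 1**2)*(2 - 1*5**2) = sqrt((-6)**2 + 1)*(2 - 1*25) = sqrt(36 + 1)*(2 - 25) = sqrt(37)*(-23) = -23*sqrt(37)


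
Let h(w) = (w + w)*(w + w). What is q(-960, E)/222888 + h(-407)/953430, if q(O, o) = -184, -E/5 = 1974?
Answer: 3073109711/4427252205 ≈ 0.69413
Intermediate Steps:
E = -9870 (E = -5*1974 = -9870)
h(w) = 4*w**2 (h(w) = (2*w)*(2*w) = 4*w**2)
q(-960, E)/222888 + h(-407)/953430 = -184/222888 + (4*(-407)**2)/953430 = -184*1/222888 + (4*165649)*(1/953430) = -23/27861 + 662596*(1/953430) = -23/27861 + 331298/476715 = 3073109711/4427252205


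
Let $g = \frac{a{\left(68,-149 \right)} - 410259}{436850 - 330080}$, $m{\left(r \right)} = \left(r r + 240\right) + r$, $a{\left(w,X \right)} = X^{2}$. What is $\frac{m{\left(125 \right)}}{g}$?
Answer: $- \frac{853626150}{194029} \approx -4399.5$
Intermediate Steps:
$m{\left(r \right)} = 240 + r + r^{2}$ ($m{\left(r \right)} = \left(r^{2} + 240\right) + r = \left(240 + r^{2}\right) + r = 240 + r + r^{2}$)
$g = - \frac{194029}{53385}$ ($g = \frac{\left(-149\right)^{2} - 410259}{436850 - 330080} = \frac{22201 - 410259}{106770} = \left(-388058\right) \frac{1}{106770} = - \frac{194029}{53385} \approx -3.6345$)
$\frac{m{\left(125 \right)}}{g} = \frac{240 + 125 + 125^{2}}{- \frac{194029}{53385}} = \left(240 + 125 + 15625\right) \left(- \frac{53385}{194029}\right) = 15990 \left(- \frac{53385}{194029}\right) = - \frac{853626150}{194029}$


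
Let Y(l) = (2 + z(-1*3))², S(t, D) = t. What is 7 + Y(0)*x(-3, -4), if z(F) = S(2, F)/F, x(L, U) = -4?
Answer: -⅑ ≈ -0.11111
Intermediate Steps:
z(F) = 2/F
Y(l) = 16/9 (Y(l) = (2 + 2/((-1*3)))² = (2 + 2/(-3))² = (2 + 2*(-⅓))² = (2 - ⅔)² = (4/3)² = 16/9)
7 + Y(0)*x(-3, -4) = 7 + (16/9)*(-4) = 7 - 64/9 = -⅑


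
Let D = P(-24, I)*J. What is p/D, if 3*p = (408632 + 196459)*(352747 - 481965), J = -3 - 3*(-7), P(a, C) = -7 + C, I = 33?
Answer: -13031441473/234 ≈ -5.5690e+7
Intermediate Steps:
J = 18 (J = -3 + 21 = 18)
p = -26062882946 (p = ((408632 + 196459)*(352747 - 481965))/3 = (605091*(-129218))/3 = (1/3)*(-78188648838) = -26062882946)
D = 468 (D = (-7 + 33)*18 = 26*18 = 468)
p/D = -26062882946/468 = -26062882946*1/468 = -13031441473/234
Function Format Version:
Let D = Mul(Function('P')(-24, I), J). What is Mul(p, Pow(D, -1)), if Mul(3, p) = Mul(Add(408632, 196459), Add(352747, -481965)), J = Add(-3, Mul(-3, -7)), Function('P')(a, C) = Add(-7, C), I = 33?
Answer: Rational(-13031441473, 234) ≈ -5.5690e+7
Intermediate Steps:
J = 18 (J = Add(-3, 21) = 18)
p = -26062882946 (p = Mul(Rational(1, 3), Mul(Add(408632, 196459), Add(352747, -481965))) = Mul(Rational(1, 3), Mul(605091, -129218)) = Mul(Rational(1, 3), -78188648838) = -26062882946)
D = 468 (D = Mul(Add(-7, 33), 18) = Mul(26, 18) = 468)
Mul(p, Pow(D, -1)) = Mul(-26062882946, Pow(468, -1)) = Mul(-26062882946, Rational(1, 468)) = Rational(-13031441473, 234)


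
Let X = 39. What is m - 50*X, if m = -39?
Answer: -1989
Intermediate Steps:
m - 50*X = -39 - 50*39 = -39 - 1950 = -1989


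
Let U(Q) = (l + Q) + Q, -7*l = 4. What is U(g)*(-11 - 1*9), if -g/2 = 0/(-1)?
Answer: 80/7 ≈ 11.429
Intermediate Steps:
l = -4/7 (l = -⅐*4 = -4/7 ≈ -0.57143)
g = 0 (g = -0/(-1) = -0*(-1) = -2*0 = 0)
U(Q) = -4/7 + 2*Q (U(Q) = (-4/7 + Q) + Q = -4/7 + 2*Q)
U(g)*(-11 - 1*9) = (-4/7 + 2*0)*(-11 - 1*9) = (-4/7 + 0)*(-11 - 9) = -4/7*(-20) = 80/7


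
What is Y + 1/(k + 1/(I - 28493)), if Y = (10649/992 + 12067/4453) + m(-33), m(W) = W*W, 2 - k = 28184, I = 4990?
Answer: 3225642954936706847/2925900001040672 ≈ 1102.4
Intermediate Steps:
k = -28182 (k = 2 - 1*28184 = 2 - 28184 = -28182)
m(W) = W²
Y = 4869912925/4417376 (Y = (10649/992 + 12067/4453) + (-33)² = (10649*(1/992) + 12067*(1/4453)) + 1089 = (10649/992 + 12067/4453) + 1089 = 59390461/4417376 + 1089 = 4869912925/4417376 ≈ 1102.4)
Y + 1/(k + 1/(I - 28493)) = 4869912925/4417376 + 1/(-28182 + 1/(4990 - 28493)) = 4869912925/4417376 + 1/(-28182 + 1/(-23503)) = 4869912925/4417376 + 1/(-28182 - 1/23503) = 4869912925/4417376 + 1/(-662361547/23503) = 4869912925/4417376 - 23503/662361547 = 3225642954936706847/2925900001040672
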